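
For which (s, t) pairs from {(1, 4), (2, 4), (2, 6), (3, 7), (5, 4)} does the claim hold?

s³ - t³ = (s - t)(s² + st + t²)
All pairs

Testing each pair:
(1, 4): LHS = -63, RHS = -63 → holds
(2, 4): LHS = -56, RHS = -56 → holds
(2, 6): LHS = -208, RHS = -208 → holds
(3, 7): LHS = -316, RHS = -316 → holds
(5, 4): LHS = 61, RHS = 61 → holds

Every pair satisfies the claim.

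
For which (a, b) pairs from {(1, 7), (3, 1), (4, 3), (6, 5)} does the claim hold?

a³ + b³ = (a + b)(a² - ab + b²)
Testing each pair:
(1, 7): LHS = 344, RHS = 344 → holds
(3, 1): LHS = 28, RHS = 28 → holds
(4, 3): LHS = 91, RHS = 91 → holds
(6, 5): LHS = 341, RHS = 341 → holds

Every pair satisfies the claim.

Answer: All pairs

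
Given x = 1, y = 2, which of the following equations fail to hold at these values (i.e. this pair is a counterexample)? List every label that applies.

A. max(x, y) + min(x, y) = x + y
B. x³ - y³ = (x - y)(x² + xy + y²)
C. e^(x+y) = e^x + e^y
Evaluating each claim at the given values:
A. LHS = 3, RHS = 3 → holds here (LHS = RHS)
B. LHS = -7, RHS = -7 → holds here (LHS = RHS)
C. LHS = e^3 ≈ 20.09, RHS = e + e^2 ≈ 10.11 → fails here (LHS ≠ RHS)

Answer: C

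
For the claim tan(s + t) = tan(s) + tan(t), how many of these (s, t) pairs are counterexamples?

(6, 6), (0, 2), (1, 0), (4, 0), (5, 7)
2

Testing each pair:
(6, 6): LHS = tan(12) ≈ -0.6359, RHS = 2·tan(6) ≈ -0.582 → counterexample
(0, 2): LHS = tan(2) ≈ -2.185, RHS = tan(2) ≈ -2.185 → satisfies claim
(1, 0): LHS = tan(1) ≈ 1.557, RHS = tan(1) ≈ 1.557 → satisfies claim
(4, 0): LHS = tan(4) ≈ 1.158, RHS = tan(4) ≈ 1.158 → satisfies claim
(5, 7): LHS = tan(12) ≈ -0.6359, RHS = tan(5) + tan(7) ≈ -2.509 → counterexample

That makes 2 counterexamples.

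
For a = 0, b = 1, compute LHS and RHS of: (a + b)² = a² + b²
LHS = (0 + 1)² = 1
RHS = 0² + 1² = 1

LHS = RHS: the two sides agree.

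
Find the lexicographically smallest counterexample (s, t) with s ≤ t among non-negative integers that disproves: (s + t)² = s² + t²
(s, t) = (1, 1)

At (0, 3): both sides equal 9, so it holds there.
At (0, 7): both sides equal 49, so it holds there.

Substituting (1, 1) into the claim:
LHS = (1 + 1)² = 4
RHS = 1² + 1² = 2

Since LHS ≠ RHS, this pair disproves the claim, and no lexicographically smaller pair (s ≤ t, non-negative integers) does.

For instance (1, 3) is also a counterexample (LHS = 16, RHS = 10), but it's lexicographically larger.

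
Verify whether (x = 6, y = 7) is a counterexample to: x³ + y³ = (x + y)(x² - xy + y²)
Substituting x = 6, y = 7:
LHS = 6³ + 7³ = 559
RHS = (6 + 7)(6² - 6·7 + 7²) = 559

The sides agree, so this pair does not disprove the claim.

Answer: No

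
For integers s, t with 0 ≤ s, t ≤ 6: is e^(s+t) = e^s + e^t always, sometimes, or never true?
The claim fails for every pair in the range. For instance at (s, t) = (6, 1): LHS = e^7 ≈ 1097, RHS = e + e^6 ≈ 406.1.

Answer: Never true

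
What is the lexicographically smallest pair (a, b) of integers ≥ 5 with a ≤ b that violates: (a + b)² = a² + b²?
Substituting (5, 5) into the claim:
LHS = (5 + 5)² = 100
RHS = 5² + 5² = 50

Since LHS ≠ RHS, this pair disproves the claim, and no lexicographically smaller pair (a ≤ b, integers ≥ 5) does.

For instance (5, 11) is also a counterexample (LHS = 256, RHS = 146), but it's lexicographically larger.

Answer: (a, b) = (5, 5)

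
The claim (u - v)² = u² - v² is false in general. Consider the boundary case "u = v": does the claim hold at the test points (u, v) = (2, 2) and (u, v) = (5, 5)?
At (2, 2): LHS = 0, RHS = 0 → equal
At (5, 5): LHS = 0, RHS = 0 → equal

So the claim does hold at both of these boundary points, even though it is not an identity.

Answer: Yes, holds at both test points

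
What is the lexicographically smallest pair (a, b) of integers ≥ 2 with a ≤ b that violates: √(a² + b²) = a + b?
(a, b) = (2, 2)

Substituting (2, 2) into the claim:
LHS = √(2² + 2²) = 2·√(2) ≈ 2.828
RHS = 2 + 2 = 4

Since LHS ≠ RHS, this pair disproves the claim, and no lexicographically smaller pair (a ≤ b, integers ≥ 2) does.

For instance (3, 8) is also a counterexample (LHS = √(73) ≈ 8.544, RHS = 11), but it's lexicographically larger.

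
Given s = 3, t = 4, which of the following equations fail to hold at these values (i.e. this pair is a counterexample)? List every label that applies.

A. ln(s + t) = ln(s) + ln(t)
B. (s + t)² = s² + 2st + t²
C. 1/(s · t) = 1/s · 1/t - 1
Evaluating each claim at the given values:
A. LHS = ln(7) ≈ 1.946, RHS = ln(3) + ln(4) ≈ 2.485 → fails here (LHS ≠ RHS)
B. LHS = 49, RHS = 49 → holds here (LHS = RHS)
C. LHS = 1/12, RHS = -11/12 → fails here (LHS ≠ RHS)

Answer: A, C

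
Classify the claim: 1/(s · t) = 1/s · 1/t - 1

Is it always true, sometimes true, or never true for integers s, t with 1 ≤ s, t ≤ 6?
Never true

The claim fails for every pair in the range. For instance at (s, t) = (3, 2): LHS = 1/6, RHS = -5/6.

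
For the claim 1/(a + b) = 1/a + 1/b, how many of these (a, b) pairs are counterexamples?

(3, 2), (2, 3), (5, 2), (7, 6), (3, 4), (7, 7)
6

Testing each pair:
(3, 2): LHS = 1/5, RHS = 5/6 → counterexample
(2, 3): LHS = 1/5, RHS = 5/6 → counterexample
(5, 2): LHS = 1/7, RHS = 7/10 → counterexample
(7, 6): LHS = 1/13, RHS = 13/42 → counterexample
(3, 4): LHS = 1/7, RHS = 7/12 → counterexample
(7, 7): LHS = 1/14, RHS = 2/7 → counterexample

That makes 6 counterexamples.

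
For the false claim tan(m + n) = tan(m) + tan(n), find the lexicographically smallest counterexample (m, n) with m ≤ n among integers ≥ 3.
Substituting (3, 3) into the claim:
LHS = tan(3 + 3) = tan(6) ≈ -0.291
RHS = tan(3) + tan(3) = 2·tan(3) ≈ -0.2851

Since LHS ≠ RHS, this pair disproves the claim, and no lexicographically smaller pair (m ≤ n, integers ≥ 3) does.

For instance (7, 10) is also a counterexample (LHS = tan(17) ≈ 3.494, RHS = tan(10) + tan(7) ≈ 1.52), but it's lexicographically larger.

Answer: (m, n) = (3, 3)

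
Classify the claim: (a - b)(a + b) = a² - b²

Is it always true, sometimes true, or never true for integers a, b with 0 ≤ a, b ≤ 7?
Always true

The identity holds for every pair in the range. For instance at (a, b) = (0, 0): both sides equal 0.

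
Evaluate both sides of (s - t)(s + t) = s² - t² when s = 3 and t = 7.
LHS = (3 - 7)(3 + 7) = -40
RHS = 3² - 7² = -40

LHS = RHS: the two sides agree.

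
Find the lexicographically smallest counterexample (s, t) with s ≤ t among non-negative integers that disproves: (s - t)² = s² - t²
Substituting (0, 1) into the claim:
LHS = (0 - 1)² = 1
RHS = 0² - 1² = -1

Since LHS ≠ RHS, this pair disproves the claim, and no lexicographically smaller pair (s ≤ t, non-negative integers) does.

For instance (0, 4) is also a counterexample (LHS = 16, RHS = -16), but it's lexicographically larger.

Answer: (s, t) = (0, 1)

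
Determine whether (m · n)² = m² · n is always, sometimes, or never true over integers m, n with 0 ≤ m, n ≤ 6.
It holds at (m, n) = (4, 0) (both sides equal 0), but fails at (m, n) = (4, 5) (LHS = 400, RHS = 80).

Answer: Sometimes true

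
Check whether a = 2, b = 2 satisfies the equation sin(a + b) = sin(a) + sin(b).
Substituting a = 2, b = 2:

LHS = sin(2 + 2) = sin(4) ≈ -0.7568
RHS = sin(2) + sin(2) = 2·sin(2) ≈ 1.819

LHS ≠ RHS, so the equation does not hold at this point.

Answer: Fails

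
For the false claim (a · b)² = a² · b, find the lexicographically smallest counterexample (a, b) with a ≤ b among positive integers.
(a, b) = (1, 2)

Substituting (1, 2) into the claim:
LHS = (1 · 2)² = 4
RHS = 1² · 2 = 2

Since LHS ≠ RHS, this pair disproves the claim, and no lexicographically smaller pair (a ≤ b, positive integers) does.

For instance (3, 3) is also a counterexample (LHS = 81, RHS = 27), but it's lexicographically larger.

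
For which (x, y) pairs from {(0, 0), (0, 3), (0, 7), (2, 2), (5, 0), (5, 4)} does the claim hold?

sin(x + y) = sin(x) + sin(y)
(0, 0), (0, 3), (0, 7), (5, 0)

Testing each pair:
(0, 0): LHS = 0, RHS = 0 → holds
(0, 3): LHS = sin(3) ≈ 0.1411, RHS = sin(3) ≈ 0.1411 → holds
(0, 7): LHS = sin(7) ≈ 0.657, RHS = sin(7) ≈ 0.657 → holds
(2, 2): LHS = sin(4) ≈ -0.7568, RHS = 2·sin(2) ≈ 1.819 → fails
(5, 0): LHS = sin(5) ≈ -0.9589, RHS = sin(5) ≈ -0.9589 → holds
(5, 4): LHS = sin(9) ≈ 0.4121, RHS = sin(5) + sin(4) ≈ -1.716 → fails

4 of 6 pairs satisfy the claim.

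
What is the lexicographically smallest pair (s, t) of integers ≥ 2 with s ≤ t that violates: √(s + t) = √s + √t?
Substituting (2, 2) into the claim:
LHS = √(2 + 2) = 2
RHS = √2 + √2 = 2·√(2) ≈ 2.828

Since LHS ≠ RHS, this pair disproves the claim, and no lexicographically smaller pair (s ≤ t, integers ≥ 2) does.

For instance (5, 9) is also a counterexample (LHS = √(14) ≈ 3.742, RHS = √(5) + 3 ≈ 5.236), but it's lexicographically larger.

Answer: (s, t) = (2, 2)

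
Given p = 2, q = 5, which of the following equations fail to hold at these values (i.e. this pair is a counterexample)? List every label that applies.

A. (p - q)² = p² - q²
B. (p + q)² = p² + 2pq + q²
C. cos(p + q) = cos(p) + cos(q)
A, C

Evaluating each claim at the given values:
A. LHS = 9, RHS = -21 → fails here (LHS ≠ RHS)
B. LHS = 49, RHS = 49 → holds here (LHS = RHS)
C. LHS = cos(7) ≈ 0.7539, RHS = cos(2) + cos(5) ≈ -0.1325 → fails here (LHS ≠ RHS)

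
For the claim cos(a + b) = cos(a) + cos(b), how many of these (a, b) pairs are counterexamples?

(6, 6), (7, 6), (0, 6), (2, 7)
Testing each pair:
(6, 6): LHS = cos(12) ≈ 0.8439, RHS = 2·cos(6) ≈ 1.92 → counterexample
(7, 6): LHS = cos(13) ≈ 0.9074, RHS = cos(7) + cos(6) ≈ 1.714 → counterexample
(0, 6): LHS = cos(6) ≈ 0.9602, RHS = cos(6) + 1 ≈ 1.96 → counterexample
(2, 7): LHS = cos(9) ≈ -0.9111, RHS = cos(2) + cos(7) ≈ 0.3378 → counterexample

That makes 4 counterexamples.

Answer: 4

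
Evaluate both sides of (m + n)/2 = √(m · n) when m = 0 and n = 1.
LHS = (0 + 1)/2 = 1/2
RHS = √(0 · 1) = 0

LHS ≠ RHS, so the equation does not hold here.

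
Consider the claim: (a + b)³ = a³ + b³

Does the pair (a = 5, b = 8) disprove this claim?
Substituting a = 5, b = 8:
LHS = (5 + 8)³ = 2197
RHS = 5³ + 8³ = 637

Since LHS ≠ RHS, this pair disproves the claim.

Answer: Yes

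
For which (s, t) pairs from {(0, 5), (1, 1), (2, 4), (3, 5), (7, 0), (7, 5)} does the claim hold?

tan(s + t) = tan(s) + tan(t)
Testing each pair:
(0, 5): LHS = tan(5) ≈ -3.381, RHS = tan(5) ≈ -3.381 → holds
(1, 1): LHS = tan(2) ≈ -2.185, RHS = 2·tan(1) ≈ 3.115 → fails
(2, 4): LHS = tan(6) ≈ -0.291, RHS = tan(2) + tan(4) ≈ -1.027 → fails
(3, 5): LHS = tan(8) ≈ -6.8, RHS = tan(5) + tan(3) ≈ -3.523 → fails
(7, 0): LHS = tan(7) ≈ 0.8714, RHS = tan(7) ≈ 0.8714 → holds
(7, 5): LHS = tan(12) ≈ -0.6359, RHS = tan(5) + tan(7) ≈ -2.509 → fails

2 of 6 pairs satisfy the claim.

Answer: (0, 5), (7, 0)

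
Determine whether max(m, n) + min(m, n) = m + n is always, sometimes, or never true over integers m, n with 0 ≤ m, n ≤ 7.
Always true

The identity holds for every pair in the range. For instance at (m, n) = (5, 1): both sides equal 6.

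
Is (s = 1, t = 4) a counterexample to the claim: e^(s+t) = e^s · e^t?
No

Substituting s = 1, t = 4:
LHS = e^(1+4) = e^5 ≈ 148.4
RHS = e^1 · e^4 = e^5 ≈ 148.4

The sides agree, so this pair does not disprove the claim.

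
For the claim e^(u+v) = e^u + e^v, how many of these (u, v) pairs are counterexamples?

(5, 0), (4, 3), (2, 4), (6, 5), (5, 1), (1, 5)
6

Testing each pair:
(5, 0): LHS = e^5 ≈ 148.4, RHS = 1 + e^5 ≈ 149.4 → counterexample
(4, 3): LHS = e^7 ≈ 1097, RHS = e^3 + e^4 ≈ 74.68 → counterexample
(2, 4): LHS = e^6 ≈ 403.4, RHS = e^2 + e^4 ≈ 61.99 → counterexample
(6, 5): LHS = e^11 ≈ 59874.1, RHS = e^5 + e^6 ≈ 551.8 → counterexample
(5, 1): LHS = e^6 ≈ 403.4, RHS = e + e^5 ≈ 151.1 → counterexample
(1, 5): LHS = e^6 ≈ 403.4, RHS = e + e^5 ≈ 151.1 → counterexample

That makes 6 counterexamples.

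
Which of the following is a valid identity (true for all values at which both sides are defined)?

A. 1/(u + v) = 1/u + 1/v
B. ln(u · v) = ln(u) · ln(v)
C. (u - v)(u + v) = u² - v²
C

A: fails at (6, 7) — LHS = 1/13, RHS = 13/42.
B: fails at (3, 5) — LHS = ln(15) ≈ 2.708, RHS = ln(3)·ln(5) ≈ 1.768.
C: holds — e.g. at (4, 6), both sides equal -20.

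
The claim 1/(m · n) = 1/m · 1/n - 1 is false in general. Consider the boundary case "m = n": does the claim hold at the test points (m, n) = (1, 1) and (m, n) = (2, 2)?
At (1, 1): LHS = 1 ≠ RHS = 0
At (2, 2): LHS = 1/4 ≠ RHS = -3/4

Answer: No, fails at both test points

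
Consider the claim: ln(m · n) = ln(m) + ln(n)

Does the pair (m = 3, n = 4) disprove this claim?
Substituting m = 3, n = 4:
LHS = ln(3 · 4) = ln(12) ≈ 2.485
RHS = ln(3) + ln(4) ≈ 2.485

The sides agree, so this pair does not disprove the claim.

Answer: No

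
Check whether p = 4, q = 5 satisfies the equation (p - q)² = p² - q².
Substituting p = 4, q = 5:

LHS = (4 - 5)² = 1
RHS = 4² - 5² = -9

LHS ≠ RHS, so the equation does not hold at this point.

Answer: Fails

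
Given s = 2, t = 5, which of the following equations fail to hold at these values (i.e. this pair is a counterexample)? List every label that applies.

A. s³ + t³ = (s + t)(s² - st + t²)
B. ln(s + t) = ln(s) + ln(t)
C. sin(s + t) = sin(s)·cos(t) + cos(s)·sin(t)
Evaluating each claim at the given values:
A. LHS = 133, RHS = 133 → holds here (LHS = RHS)
B. LHS = ln(7) ≈ 1.946, RHS = ln(2) + ln(5) ≈ 2.303 → fails here (LHS ≠ RHS)
C. LHS = sin(7) ≈ 0.657, RHS = sin(2)·cos(5) + sin(5)·cos(2) ≈ 0.657 → holds here (LHS = RHS)

Answer: B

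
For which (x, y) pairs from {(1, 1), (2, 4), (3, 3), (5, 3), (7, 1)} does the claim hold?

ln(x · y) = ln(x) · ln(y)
Testing each pair:
(1, 1): LHS = 0, RHS = 0 → holds
(2, 4): LHS = ln(8) ≈ 2.079, RHS = ln(2)·ln(4) ≈ 0.9609 → fails
(3, 3): LHS = ln(9) ≈ 2.197, RHS = ln(3)² ≈ 1.207 → fails
(5, 3): LHS = ln(15) ≈ 2.708, RHS = ln(3)·ln(5) ≈ 1.768 → fails
(7, 1): LHS = ln(7) ≈ 1.946, RHS = 0 → fails

1 of 5 pairs satisfies the claim.

Answer: (1, 1)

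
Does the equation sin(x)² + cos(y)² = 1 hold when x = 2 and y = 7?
Substituting x = 2, y = 7:

LHS = sin(2)² + cos(7)² ≈ 1.395
RHS = 1

LHS ≠ RHS, so the equation does not hold at this point.

Answer: Fails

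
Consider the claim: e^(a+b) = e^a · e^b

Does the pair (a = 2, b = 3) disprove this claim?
No

Substituting a = 2, b = 3:
LHS = e^(2+3) = e^5 ≈ 148.4
RHS = e^2 · e^3 = e^5 ≈ 148.4

The sides agree, so this pair does not disprove the claim.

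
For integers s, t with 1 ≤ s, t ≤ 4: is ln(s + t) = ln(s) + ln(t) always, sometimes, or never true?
It holds at (s, t) = (2, 2) (both sides equal ln(4) ≈ 1.386), but fails at (s, t) = (2, 4) (LHS = ln(6) ≈ 1.792, RHS = ln(2) + ln(4) ≈ 2.079).

Answer: Sometimes true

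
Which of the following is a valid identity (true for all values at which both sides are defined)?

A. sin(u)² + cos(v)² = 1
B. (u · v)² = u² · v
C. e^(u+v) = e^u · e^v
A: fails at (2, 3) — LHS = sin(2)² + cos(3)² ≈ 1.807, RHS = 1.
B: fails at (2, 4) — LHS = 64, RHS = 16.
C: holds — e.g. at (5, 5), both sides equal e^10 ≈ 22026.5.

Answer: C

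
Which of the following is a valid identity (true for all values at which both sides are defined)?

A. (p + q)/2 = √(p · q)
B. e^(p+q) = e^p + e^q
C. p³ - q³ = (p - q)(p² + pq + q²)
C

A: fails at (5, 8) — LHS = 13/2, RHS = 2·√(10) ≈ 6.325.
B: fails at (4, 5) — LHS = e^9 ≈ 8103, RHS = e^4 + e^5 ≈ 203.
C: holds — e.g. at (1, 1), both sides equal 0.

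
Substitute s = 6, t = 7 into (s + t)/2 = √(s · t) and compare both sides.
LHS = (6 + 7)/2 = 13/2
RHS = √(6 · 7) = √(42) ≈ 6.481

LHS ≠ RHS (they differ by about 0.01926), so the equation does not hold here.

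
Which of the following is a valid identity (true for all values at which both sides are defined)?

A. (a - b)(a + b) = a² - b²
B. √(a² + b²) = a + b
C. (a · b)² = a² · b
A

A: holds — e.g. at (3, 3), both sides equal 0.
B: fails at (1, 3) — LHS = √(10) ≈ 3.162, RHS = 4.
C: fails at (3, 5) — LHS = 225, RHS = 45.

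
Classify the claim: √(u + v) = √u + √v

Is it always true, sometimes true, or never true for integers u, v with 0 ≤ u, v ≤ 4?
Sometimes true

It holds at (u, v) = (1, 0) (both sides equal 1), but fails at (u, v) = (4, 2) (LHS = √(6) ≈ 2.449, RHS = √(2) + 2 ≈ 3.414).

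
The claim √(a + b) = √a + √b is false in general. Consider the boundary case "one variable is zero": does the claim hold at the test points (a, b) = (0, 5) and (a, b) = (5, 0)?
At (0, 5): LHS = √(5) ≈ 2.236, RHS = √(5) ≈ 2.236 → equal
At (5, 0): LHS = √(5) ≈ 2.236, RHS = √(5) ≈ 2.236 → equal

So the claim does hold at both of these boundary points, even though it is not an identity.

Answer: Yes, holds at both test points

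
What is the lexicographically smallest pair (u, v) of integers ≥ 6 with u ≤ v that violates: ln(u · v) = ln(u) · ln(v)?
(u, v) = (6, 6)

Substituting (6, 6) into the claim:
LHS = ln(6 · 6) = ln(36) ≈ 3.584
RHS = ln(6) · ln(6) = ln(6)² ≈ 3.21

Since LHS ≠ RHS, this pair disproves the claim, and no lexicographically smaller pair (u ≤ v, integers ≥ 6) does.

For instance (10, 12) is also a counterexample (LHS = ln(120) ≈ 4.787, RHS = ln(10)·ln(12) ≈ 5.722), but it's lexicographically larger.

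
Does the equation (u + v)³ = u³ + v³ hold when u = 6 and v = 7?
Substituting u = 6, v = 7:

LHS = (6 + 7)³ = 2197
RHS = 6³ + 7³ = 559

LHS ≠ RHS, so the equation does not hold at this point.

Answer: Fails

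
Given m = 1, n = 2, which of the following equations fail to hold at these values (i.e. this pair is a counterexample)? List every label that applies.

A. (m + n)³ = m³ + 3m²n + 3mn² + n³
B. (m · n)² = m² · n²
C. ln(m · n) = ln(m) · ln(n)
C

Evaluating each claim at the given values:
A. LHS = 27, RHS = 27 → holds here (LHS = RHS)
B. LHS = 4, RHS = 4 → holds here (LHS = RHS)
C. LHS = ln(2) ≈ 0.6931, RHS = 0 → fails here (LHS ≠ RHS)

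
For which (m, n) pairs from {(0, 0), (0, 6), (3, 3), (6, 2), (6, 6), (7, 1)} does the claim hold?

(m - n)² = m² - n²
(0, 0), (3, 3), (6, 6)

Testing each pair:
(0, 0): LHS = 0, RHS = 0 → holds
(0, 6): LHS = 36, RHS = -36 → fails
(3, 3): LHS = 0, RHS = 0 → holds
(6, 2): LHS = 16, RHS = 32 → fails
(6, 6): LHS = 0, RHS = 0 → holds
(7, 1): LHS = 36, RHS = 48 → fails

3 of 6 pairs satisfy the claim.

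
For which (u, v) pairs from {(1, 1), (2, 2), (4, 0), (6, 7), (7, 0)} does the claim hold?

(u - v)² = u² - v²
(1, 1), (2, 2), (4, 0), (7, 0)

Testing each pair:
(1, 1): LHS = 0, RHS = 0 → holds
(2, 2): LHS = 0, RHS = 0 → holds
(4, 0): LHS = 16, RHS = 16 → holds
(6, 7): LHS = 1, RHS = -13 → fails
(7, 0): LHS = 49, RHS = 49 → holds

4 of 5 pairs satisfy the claim.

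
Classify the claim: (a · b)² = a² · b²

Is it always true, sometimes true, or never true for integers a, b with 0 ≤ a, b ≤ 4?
Always true

The identity holds for every pair in the range. For instance at (a, b) = (2, 0): both sides equal 0.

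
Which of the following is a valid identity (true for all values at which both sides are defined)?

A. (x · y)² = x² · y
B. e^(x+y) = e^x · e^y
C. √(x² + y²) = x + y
B

A: fails at (4, 6) — LHS = 576, RHS = 96.
B: holds — e.g. at (1, 4), both sides equal e^5 ≈ 148.4.
C: fails at (4, 5) — LHS = √(41) ≈ 6.403, RHS = 9.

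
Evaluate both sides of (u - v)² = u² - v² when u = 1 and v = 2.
LHS = (1 - 2)² = 1
RHS = 1² - 2² = -3

LHS ≠ RHS, so the equation does not hold here.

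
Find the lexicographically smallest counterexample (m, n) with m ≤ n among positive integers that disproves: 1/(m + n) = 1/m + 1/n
(m, n) = (1, 1)

Substituting (1, 1) into the claim:
LHS = 1/(1 + 1) = 1/2
RHS = 1/1 + 1/1 = 2

Since LHS ≠ RHS, this pair disproves the claim, and no lexicographically smaller pair (m ≤ n, positive integers) does.

For instance (4, 6) is also a counterexample (LHS = 1/10, RHS = 5/12), but it's lexicographically larger.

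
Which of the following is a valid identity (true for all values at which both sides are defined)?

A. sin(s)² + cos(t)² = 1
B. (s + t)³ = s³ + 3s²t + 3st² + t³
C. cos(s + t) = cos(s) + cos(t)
A: fails at (4, 6) — LHS = sin(4)² + cos(6)² ≈ 1.495, RHS = 1.
B: holds — e.g. at (2, 5), both sides equal 343.
C: fails at (1, 4) — LHS = cos(5) ≈ 0.2837, RHS = cos(4) + cos(1) ≈ -0.1133.

Answer: B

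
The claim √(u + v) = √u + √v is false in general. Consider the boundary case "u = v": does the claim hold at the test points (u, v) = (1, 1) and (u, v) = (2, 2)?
No, fails at both test points

At (1, 1): LHS = √(2) ≈ 1.414 ≠ RHS = 2
At (2, 2): LHS = 2 ≠ RHS = 2·√(2) ≈ 2.828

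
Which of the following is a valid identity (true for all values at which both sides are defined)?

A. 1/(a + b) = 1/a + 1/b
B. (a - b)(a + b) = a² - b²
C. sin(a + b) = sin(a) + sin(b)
A: fails at (4, 6) — LHS = 1/10, RHS = 5/12.
B: holds — e.g. at (2, 3), both sides equal -5.
C: fails at (2, 4) — LHS = sin(6) ≈ -0.2794, RHS = sin(4) + sin(2) ≈ 0.1525.

Answer: B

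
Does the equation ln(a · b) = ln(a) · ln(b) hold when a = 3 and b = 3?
Substituting a = 3, b = 3:

LHS = ln(3 · 3) = ln(9) ≈ 2.197
RHS = ln(3) · ln(3) = ln(3)² ≈ 1.207

LHS ≠ RHS, so the equation does not hold at this point.

Answer: Fails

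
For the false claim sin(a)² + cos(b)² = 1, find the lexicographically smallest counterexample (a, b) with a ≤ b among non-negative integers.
Substituting (0, 1) into the claim:
LHS = sin(0)² + cos(1)² = cos(1)² ≈ 0.2919
RHS = 1

Since LHS ≠ RHS, this pair disproves the claim, and no lexicographically smaller pair (a ≤ b, non-negative integers) does.

For instance (2, 4) is also a counterexample (LHS = cos(4)² + sin(2)² ≈ 1.254, RHS = 1), but it's lexicographically larger.

Answer: (a, b) = (0, 1)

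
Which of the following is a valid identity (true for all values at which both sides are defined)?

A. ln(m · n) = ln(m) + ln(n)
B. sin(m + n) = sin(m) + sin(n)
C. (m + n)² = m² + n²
A: holds — e.g. at (2, 7), both sides equal ln(14) ≈ 2.639.
B: fails at (3, 5) — LHS = sin(8) ≈ 0.9894, RHS = sin(5) + sin(3) ≈ -0.8178.
C: fails at (3, 5) — LHS = 64, RHS = 34.

Answer: A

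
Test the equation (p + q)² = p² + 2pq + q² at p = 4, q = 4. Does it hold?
Holds

Substituting p = 4, q = 4:

LHS = (4 + 4)² = 64
RHS = 4² + 2·4·4 + 4² = 64

LHS = RHS, so the equation holds at this point.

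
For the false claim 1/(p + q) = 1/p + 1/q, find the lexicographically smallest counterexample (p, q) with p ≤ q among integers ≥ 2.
(p, q) = (2, 2)

Substituting (2, 2) into the claim:
LHS = 1/(2 + 2) = 1/4
RHS = 1/2 + 1/2 = 1

Since LHS ≠ RHS, this pair disproves the claim, and no lexicographically smaller pair (p ≤ q, integers ≥ 2) does.

For instance (4, 9) is also a counterexample (LHS = 1/13, RHS = 13/36), but it's lexicographically larger.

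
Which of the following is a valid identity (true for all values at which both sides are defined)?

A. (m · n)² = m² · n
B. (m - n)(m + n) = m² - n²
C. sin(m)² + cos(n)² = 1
A: fails at (5, 8) — LHS = 1600, RHS = 200.
B: holds — e.g. at (2, 2), both sides equal 0.
C: fails at (6, 7) — LHS = sin(6)² + cos(7)² ≈ 0.6464, RHS = 1.

Answer: B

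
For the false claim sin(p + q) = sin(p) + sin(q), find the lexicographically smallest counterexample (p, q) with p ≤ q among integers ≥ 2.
(p, q) = (2, 2)

Substituting (2, 2) into the claim:
LHS = sin(2 + 2) = sin(4) ≈ -0.7568
RHS = sin(2) + sin(2) = 2·sin(2) ≈ 1.819

Since LHS ≠ RHS, this pair disproves the claim, and no lexicographically smaller pair (p ≤ q, integers ≥ 2) does.

For instance (4, 5) is also a counterexample (LHS = sin(9) ≈ 0.4121, RHS = sin(5) + sin(4) ≈ -1.716), but it's lexicographically larger.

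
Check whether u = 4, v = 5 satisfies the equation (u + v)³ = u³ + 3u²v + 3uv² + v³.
Holds

Substituting u = 4, v = 5:

LHS = (4 + 5)³ = 729
RHS = 4³ + 3·4²·5 + 3·4·5² + 5³ = 729

LHS = RHS, so the equation holds at this point.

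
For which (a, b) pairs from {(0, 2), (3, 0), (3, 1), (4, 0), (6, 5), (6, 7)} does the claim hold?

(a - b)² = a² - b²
(3, 0), (4, 0)

Testing each pair:
(0, 2): LHS = 4, RHS = -4 → fails
(3, 0): LHS = 9, RHS = 9 → holds
(3, 1): LHS = 4, RHS = 8 → fails
(4, 0): LHS = 16, RHS = 16 → holds
(6, 5): LHS = 1, RHS = 11 → fails
(6, 7): LHS = 1, RHS = -13 → fails

2 of 6 pairs satisfy the claim.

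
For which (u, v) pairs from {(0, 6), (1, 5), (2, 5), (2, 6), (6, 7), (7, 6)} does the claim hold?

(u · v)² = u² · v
(0, 6)

Testing each pair:
(0, 6): LHS = 0, RHS = 0 → holds
(1, 5): LHS = 25, RHS = 5 → fails
(2, 5): LHS = 100, RHS = 20 → fails
(2, 6): LHS = 144, RHS = 24 → fails
(6, 7): LHS = 1764, RHS = 252 → fails
(7, 6): LHS = 1764, RHS = 294 → fails

1 of 6 pairs satisfies the claim.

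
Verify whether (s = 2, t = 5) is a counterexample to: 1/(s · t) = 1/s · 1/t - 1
Substituting s = 2, t = 5:
LHS = 1/(2 · 5) = 1/10
RHS = 1/2 · 1/5 - 1 = -9/10

Since LHS ≠ RHS, this pair disproves the claim.

Answer: Yes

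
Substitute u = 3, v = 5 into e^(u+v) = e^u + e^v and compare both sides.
LHS = e^(3+5) = e^8 ≈ 2981
RHS = e^3 + e^5 ≈ 168.5

LHS ≠ RHS (they differ by about 2812), so the equation does not hold here.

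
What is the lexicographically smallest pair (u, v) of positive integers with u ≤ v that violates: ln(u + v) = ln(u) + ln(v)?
(u, v) = (1, 1)

Substituting (1, 1) into the claim:
LHS = ln(1 + 1) = ln(2) ≈ 0.6931
RHS = ln(1) + ln(1) = 0

Since LHS ≠ RHS, this pair disproves the claim, and no lexicographically smaller pair (u ≤ v, positive integers) does.

For instance (4, 8) is also a counterexample (LHS = ln(12) ≈ 2.485, RHS = ln(4) + ln(8) ≈ 3.466), but it's lexicographically larger.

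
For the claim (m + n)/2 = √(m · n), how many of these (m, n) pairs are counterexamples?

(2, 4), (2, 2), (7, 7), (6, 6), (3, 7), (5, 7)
3

Testing each pair:
(2, 4): LHS = 3, RHS = 2·√(2) ≈ 2.828 → counterexample
(2, 2): LHS = 2, RHS = 2 → satisfies claim
(7, 7): LHS = 7, RHS = 7 → satisfies claim
(6, 6): LHS = 6, RHS = 6 → satisfies claim
(3, 7): LHS = 5, RHS = √(21) ≈ 4.583 → counterexample
(5, 7): LHS = 6, RHS = √(35) ≈ 5.916 → counterexample

That makes 3 counterexamples.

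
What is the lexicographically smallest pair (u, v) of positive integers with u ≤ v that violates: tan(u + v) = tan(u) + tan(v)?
(u, v) = (1, 1)

Substituting (1, 1) into the claim:
LHS = tan(1 + 1) = tan(2) ≈ -2.185
RHS = tan(1) + tan(1) = 2·tan(1) ≈ 3.115

Since LHS ≠ RHS, this pair disproves the claim, and no lexicographically smaller pair (u ≤ v, positive integers) does.

For instance (1, 2) is also a counterexample (LHS = tan(3) ≈ -0.1425, RHS = tan(2) + tan(1) ≈ -0.6276), but it's lexicographically larger.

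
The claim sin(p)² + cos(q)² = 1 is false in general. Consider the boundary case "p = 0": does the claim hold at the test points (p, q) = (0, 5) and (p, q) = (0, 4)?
No, fails at both test points

At (0, 5): LHS = cos(5)² ≈ 0.08046 ≠ RHS = 1
At (0, 4): LHS = cos(4)² ≈ 0.4272 ≠ RHS = 1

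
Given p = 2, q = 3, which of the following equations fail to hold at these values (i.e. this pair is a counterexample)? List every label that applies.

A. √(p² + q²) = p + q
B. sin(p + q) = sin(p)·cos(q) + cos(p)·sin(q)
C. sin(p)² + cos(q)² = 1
A, C

Evaluating each claim at the given values:
A. LHS = √(13) ≈ 3.606, RHS = 5 → fails here (LHS ≠ RHS)
B. LHS = sin(5) ≈ -0.9589, RHS = sin(2)·cos(3) + sin(3)·cos(2) ≈ -0.9589 → holds here (LHS = RHS)
C. LHS = sin(2)² + cos(3)² ≈ 1.807, RHS = 1 → fails here (LHS ≠ RHS)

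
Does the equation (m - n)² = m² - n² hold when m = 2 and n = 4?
Substituting m = 2, n = 4:

LHS = (2 - 4)² = 4
RHS = 2² - 4² = -12

LHS ≠ RHS, so the equation does not hold at this point.

Answer: Fails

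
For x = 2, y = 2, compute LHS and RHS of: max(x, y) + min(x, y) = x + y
LHS = max(2, 2) + min(2, 2) = 4
RHS = 2 + 2 = 4

LHS = RHS: the two sides agree.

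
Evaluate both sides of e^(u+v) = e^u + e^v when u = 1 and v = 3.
LHS = e^(1+3) = e^4 ≈ 54.6
RHS = e^1 + e^3 = e + e^3 ≈ 22.8

LHS ≠ RHS (they differ by about 31.79), so the equation does not hold here.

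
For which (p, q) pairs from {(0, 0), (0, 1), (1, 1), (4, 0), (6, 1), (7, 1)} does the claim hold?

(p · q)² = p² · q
All pairs

Testing each pair:
(0, 0): LHS = 0, RHS = 0 → holds
(0, 1): LHS = 0, RHS = 0 → holds
(1, 1): LHS = 1, RHS = 1 → holds
(4, 0): LHS = 0, RHS = 0 → holds
(6, 1): LHS = 36, RHS = 36 → holds
(7, 1): LHS = 49, RHS = 49 → holds

Every pair satisfies the claim.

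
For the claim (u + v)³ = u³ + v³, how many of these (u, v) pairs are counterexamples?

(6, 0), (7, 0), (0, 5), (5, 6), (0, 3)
Testing each pair:
(6, 0): LHS = 216, RHS = 216 → satisfies claim
(7, 0): LHS = 343, RHS = 343 → satisfies claim
(0, 5): LHS = 125, RHS = 125 → satisfies claim
(5, 6): LHS = 1331, RHS = 341 → counterexample
(0, 3): LHS = 27, RHS = 27 → satisfies claim

That makes 1 counterexample.

Answer: 1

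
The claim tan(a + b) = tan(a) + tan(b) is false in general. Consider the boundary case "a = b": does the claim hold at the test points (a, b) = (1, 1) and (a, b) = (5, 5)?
At (1, 1): LHS = tan(2) ≈ -2.185 ≠ RHS = 2·tan(1) ≈ 3.115
At (5, 5): LHS = tan(10) ≈ 0.6484 ≠ RHS = 2·tan(5) ≈ -6.761

Answer: No, fails at both test points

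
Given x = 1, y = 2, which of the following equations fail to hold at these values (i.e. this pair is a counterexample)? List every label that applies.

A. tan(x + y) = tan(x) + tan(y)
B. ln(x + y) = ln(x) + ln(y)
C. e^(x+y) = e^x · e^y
Evaluating each claim at the given values:
A. LHS = tan(3) ≈ -0.1425, RHS = tan(2) + tan(1) ≈ -0.6276 → fails here (LHS ≠ RHS)
B. LHS = ln(3) ≈ 1.099, RHS = ln(2) ≈ 0.6931 → fails here (LHS ≠ RHS)
C. LHS = e^3 ≈ 20.09, RHS = e^3 ≈ 20.09 → holds here (LHS = RHS)

Answer: A, B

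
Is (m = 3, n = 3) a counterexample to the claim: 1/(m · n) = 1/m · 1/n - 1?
Yes

Substituting m = 3, n = 3:
LHS = 1/(3 · 3) = 1/9
RHS = 1/3 · 1/3 - 1 = -8/9

Since LHS ≠ RHS, this pair disproves the claim.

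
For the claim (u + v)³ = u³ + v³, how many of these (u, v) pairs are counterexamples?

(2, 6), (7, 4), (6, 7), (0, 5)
Testing each pair:
(2, 6): LHS = 512, RHS = 224 → counterexample
(7, 4): LHS = 1331, RHS = 407 → counterexample
(6, 7): LHS = 2197, RHS = 559 → counterexample
(0, 5): LHS = 125, RHS = 125 → satisfies claim

That makes 3 counterexamples.

Answer: 3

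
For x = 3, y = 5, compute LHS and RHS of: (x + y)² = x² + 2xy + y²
LHS = (3 + 5)² = 64
RHS = 3² + 2·3·5 + 5² = 64

LHS = RHS: the two sides agree.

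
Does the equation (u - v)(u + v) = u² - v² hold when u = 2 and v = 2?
Holds

Substituting u = 2, v = 2:

LHS = (2 - 2)(2 + 2) = 0
RHS = 2² - 2² = 0

LHS = RHS, so the equation holds at this point.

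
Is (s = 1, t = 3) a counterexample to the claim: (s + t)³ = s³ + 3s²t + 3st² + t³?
Substituting s = 1, t = 3:
LHS = (1 + 3)³ = 64
RHS = 1³ + 3·1²·3 + 3·1·3² + 3³ = 64

The sides agree, so this pair does not disprove the claim.

Answer: No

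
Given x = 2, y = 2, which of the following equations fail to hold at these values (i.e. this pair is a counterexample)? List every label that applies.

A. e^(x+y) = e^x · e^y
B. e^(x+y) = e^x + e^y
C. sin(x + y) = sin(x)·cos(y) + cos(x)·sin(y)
Evaluating each claim at the given values:
A. LHS = e^4 ≈ 54.6, RHS = e^4 ≈ 54.6 → holds here (LHS = RHS)
B. LHS = e^4 ≈ 54.6, RHS = 2·e^2 ≈ 14.78 → fails here (LHS ≠ RHS)
C. LHS = sin(4) ≈ -0.7568, RHS = 2·sin(2)·cos(2) ≈ -0.7568 → holds here (LHS = RHS)

Answer: B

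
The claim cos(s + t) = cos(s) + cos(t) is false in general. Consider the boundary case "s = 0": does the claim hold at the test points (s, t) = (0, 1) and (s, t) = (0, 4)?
At (0, 1): LHS = cos(1) ≈ 0.5403 ≠ RHS = cos(1) + 1 ≈ 1.54
At (0, 4): LHS = cos(4) ≈ -0.6536 ≠ RHS = cos(4) + 1 ≈ 0.3464

Answer: No, fails at both test points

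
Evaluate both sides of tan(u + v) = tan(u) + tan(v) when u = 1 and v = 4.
LHS = tan(1 + 4) = tan(5) ≈ -3.381
RHS = tan(1) + tan(4) ≈ 2.715

LHS ≠ RHS (they differ by about 6.096), so the equation does not hold here.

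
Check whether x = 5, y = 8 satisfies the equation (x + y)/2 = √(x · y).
Fails

Substituting x = 5, y = 8:

LHS = (5 + 8)/2 = 13/2
RHS = √(5 · 8) = 2·√(10) ≈ 6.325

LHS ≠ RHS, so the equation does not hold at this point.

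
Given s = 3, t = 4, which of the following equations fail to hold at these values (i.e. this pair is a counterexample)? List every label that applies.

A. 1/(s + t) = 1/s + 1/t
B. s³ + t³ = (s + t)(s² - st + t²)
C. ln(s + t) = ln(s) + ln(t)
A, C

Evaluating each claim at the given values:
A. LHS = 1/7, RHS = 7/12 → fails here (LHS ≠ RHS)
B. LHS = 91, RHS = 91 → holds here (LHS = RHS)
C. LHS = ln(7) ≈ 1.946, RHS = ln(3) + ln(4) ≈ 2.485 → fails here (LHS ≠ RHS)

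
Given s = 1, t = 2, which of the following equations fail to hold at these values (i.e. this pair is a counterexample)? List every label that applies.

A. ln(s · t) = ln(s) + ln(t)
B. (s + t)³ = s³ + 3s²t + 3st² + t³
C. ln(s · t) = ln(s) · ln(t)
Evaluating each claim at the given values:
A. LHS = ln(2) ≈ 0.6931, RHS = ln(2) ≈ 0.6931 → holds here (LHS = RHS)
B. LHS = 27, RHS = 27 → holds here (LHS = RHS)
C. LHS = ln(2) ≈ 0.6931, RHS = 0 → fails here (LHS ≠ RHS)

Answer: C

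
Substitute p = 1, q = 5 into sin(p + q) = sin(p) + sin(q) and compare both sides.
LHS = sin(1 + 5) = sin(6) ≈ -0.2794
RHS = sin(1) + sin(5) ≈ -0.1175

LHS ≠ RHS (they differ by about 0.162), so the equation does not hold here.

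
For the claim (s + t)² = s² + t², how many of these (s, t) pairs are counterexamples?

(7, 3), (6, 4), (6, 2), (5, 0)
3

Testing each pair:
(7, 3): LHS = 100, RHS = 58 → counterexample
(6, 4): LHS = 100, RHS = 52 → counterexample
(6, 2): LHS = 64, RHS = 40 → counterexample
(5, 0): LHS = 25, RHS = 25 → satisfies claim

That makes 3 counterexamples.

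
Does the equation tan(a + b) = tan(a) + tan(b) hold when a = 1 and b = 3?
Fails

Substituting a = 1, b = 3:

LHS = tan(1 + 3) = tan(4) ≈ 1.158
RHS = tan(1) + tan(3) ≈ 1.415

LHS ≠ RHS, so the equation does not hold at this point.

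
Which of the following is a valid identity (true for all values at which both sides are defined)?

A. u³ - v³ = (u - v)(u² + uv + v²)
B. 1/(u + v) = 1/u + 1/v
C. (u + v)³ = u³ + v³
A: holds — e.g. at (5, 5), both sides equal 0.
B: fails at (2, 5) — LHS = 1/7, RHS = 7/10.
C: fails at (2, 2) — LHS = 64, RHS = 16.

Answer: A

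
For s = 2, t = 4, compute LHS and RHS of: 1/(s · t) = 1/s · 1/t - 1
LHS = 1/(2 · 4) = 1/8
RHS = 1/2 · 1/4 - 1 = -7/8

LHS ≠ RHS, so the equation does not hold here.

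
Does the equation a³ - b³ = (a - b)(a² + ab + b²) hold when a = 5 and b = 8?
Holds

Substituting a = 5, b = 8:

LHS = 5³ - 8³ = -387
RHS = (5 - 8)(5² + 5·8 + 8²) = -387

LHS = RHS, so the equation holds at this point.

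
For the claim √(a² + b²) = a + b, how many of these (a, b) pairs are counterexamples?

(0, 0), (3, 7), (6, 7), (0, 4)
2

Testing each pair:
(0, 0): LHS = 0, RHS = 0 → satisfies claim
(3, 7): LHS = √(58) ≈ 7.616, RHS = 10 → counterexample
(6, 7): LHS = √(85) ≈ 9.22, RHS = 13 → counterexample
(0, 4): LHS = 4, RHS = 4 → satisfies claim

That makes 2 counterexamples.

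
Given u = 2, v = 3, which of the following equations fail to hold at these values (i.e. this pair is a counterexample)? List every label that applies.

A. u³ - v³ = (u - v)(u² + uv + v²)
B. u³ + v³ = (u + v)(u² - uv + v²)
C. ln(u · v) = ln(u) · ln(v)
C

Evaluating each claim at the given values:
A. LHS = -19, RHS = -19 → holds here (LHS = RHS)
B. LHS = 35, RHS = 35 → holds here (LHS = RHS)
C. LHS = ln(6) ≈ 1.792, RHS = ln(2)·ln(3) ≈ 0.7615 → fails here (LHS ≠ RHS)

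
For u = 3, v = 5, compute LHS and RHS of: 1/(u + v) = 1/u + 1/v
LHS = 1/(3 + 5) = 1/8
RHS = 1/3 + 1/5 = 8/15

LHS ≠ RHS, so the equation does not hold here.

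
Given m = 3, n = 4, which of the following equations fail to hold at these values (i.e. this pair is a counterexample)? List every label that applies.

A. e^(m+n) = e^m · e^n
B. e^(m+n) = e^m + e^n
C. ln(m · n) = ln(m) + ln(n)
B

Evaluating each claim at the given values:
A. LHS = e^7 ≈ 1097, RHS = e^7 ≈ 1097 → holds here (LHS = RHS)
B. LHS = e^7 ≈ 1097, RHS = e^3 + e^4 ≈ 74.68 → fails here (LHS ≠ RHS)
C. LHS = ln(12) ≈ 2.485, RHS = ln(3) + ln(4) ≈ 2.485 → holds here (LHS = RHS)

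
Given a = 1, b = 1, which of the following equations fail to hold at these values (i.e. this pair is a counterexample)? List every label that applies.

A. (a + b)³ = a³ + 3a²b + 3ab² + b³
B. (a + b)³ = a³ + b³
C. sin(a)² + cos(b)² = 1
B

Evaluating each claim at the given values:
A. LHS = 8, RHS = 8 → holds here (LHS = RHS)
B. LHS = 8, RHS = 2 → fails here (LHS ≠ RHS)
C. LHS = cos(1)² + sin(1)² = 1, RHS = 1 → holds here (LHS = RHS)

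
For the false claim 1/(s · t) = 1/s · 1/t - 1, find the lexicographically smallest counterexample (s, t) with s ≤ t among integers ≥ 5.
Substituting (5, 5) into the claim:
LHS = 1/(5 · 5) = 1/25
RHS = 1/5 · 1/5 - 1 = -24/25

Since LHS ≠ RHS, this pair disproves the claim, and no lexicographically smaller pair (s ≤ t, integers ≥ 5) does.

For instance (6, 8) is also a counterexample (LHS = 1/48, RHS = -47/48), but it's lexicographically larger.

Answer: (s, t) = (5, 5)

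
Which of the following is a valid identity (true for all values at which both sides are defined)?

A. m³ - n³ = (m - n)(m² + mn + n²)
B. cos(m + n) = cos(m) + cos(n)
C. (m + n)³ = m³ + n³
A

A: holds — e.g. at (2, 2), both sides equal 0.
B: fails at (5, 5) — LHS = cos(10) ≈ -0.8391, RHS = 2·cos(5) ≈ 0.5673.
C: fails at (2, 4) — LHS = 216, RHS = 72.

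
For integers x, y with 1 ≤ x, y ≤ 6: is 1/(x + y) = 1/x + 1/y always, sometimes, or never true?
The claim fails for every pair in the range. For instance at (x, y) = (6, 4): LHS = 1/10, RHS = 5/12.

Answer: Never true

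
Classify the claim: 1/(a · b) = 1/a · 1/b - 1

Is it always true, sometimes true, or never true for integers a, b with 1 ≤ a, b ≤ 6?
Never true

The claim fails for every pair in the range. For instance at (a, b) = (3, 2): LHS = 1/6, RHS = -5/6.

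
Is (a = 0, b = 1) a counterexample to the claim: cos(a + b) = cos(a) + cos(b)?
Substituting a = 0, b = 1:
LHS = cos(0 + 1) = cos(1) ≈ 0.5403
RHS = cos(0) + cos(1) = cos(1) + 1 ≈ 1.54

Since LHS ≠ RHS, this pair disproves the claim.

Answer: Yes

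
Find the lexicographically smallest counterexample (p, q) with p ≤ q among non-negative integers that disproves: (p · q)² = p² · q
Substituting (1, 2) into the claim:
LHS = (1 · 2)² = 4
RHS = 1² · 2 = 2

Since LHS ≠ RHS, this pair disproves the claim, and no lexicographically smaller pair (p ≤ q, non-negative integers) does.

For instance (1, 7) is also a counterexample (LHS = 49, RHS = 7), but it's lexicographically larger.

Answer: (p, q) = (1, 2)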